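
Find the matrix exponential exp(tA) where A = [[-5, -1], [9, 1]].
e^{tA} = [[(1 - 3*t)*e^{-2*t}, -t*e^{-2*t}], [9*t*e^{-2*t}, (3*t + 1)*e^{-2*t}]]

A has Jordan form J = [[-2, 1], [0, -2]] with A = PJP^{-1}, so e^{tA} = P e^{tJ} P^{-1}.

For a Jordan block J_k(λ), e^{tJ_k(λ)} = e^{λt} · (I + tN + t^2 N^2/2! + ... + t^{k-1} N^{k-1}/(k-1)!) where N is the nilpotent superdiagonal part.

Assembling the blocks and conjugating back gives the entries of e^{tA} as shown above.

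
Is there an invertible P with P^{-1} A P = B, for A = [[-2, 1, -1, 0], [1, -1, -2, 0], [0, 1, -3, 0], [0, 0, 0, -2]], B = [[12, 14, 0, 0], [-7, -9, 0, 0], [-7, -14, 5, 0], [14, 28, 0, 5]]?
trace(A) = -8 but trace(B) = 13. The trace is a similarity invariant, so A and B are not similar.

No.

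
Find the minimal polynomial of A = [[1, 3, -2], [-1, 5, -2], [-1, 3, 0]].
The characteristic polynomial factors as (x - 2)^3. The minimal polynomial is ∏(x - λ)^{k_λ} where k_λ is the size of the largest Jordan block at λ.

For λ = 2: rank(A - 2I) = 1, and the largest Jordan block has size 2 (the smallest k with rank((A - 2I)^k) = rank((A - 2I)^(k+1))).

So m_A(x) = (x - 2)^2.

m_A(x) = (x - 2)^2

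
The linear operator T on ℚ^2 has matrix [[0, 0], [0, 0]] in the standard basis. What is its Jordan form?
J = [[0, 0], [0, 0]]

The characteristic polynomial is det(xI - A) = x^2, so the eigenvalues are 0 (algebraic multiplicity 2).

For λ = 0: rank(A) = 0. The eigenspace has dimension 2 - 0 = 2, so there are 2 Jordan blocks; the rank sequence gives block sizes [1, 1].

Assembling the blocks gives the Jordan form J above.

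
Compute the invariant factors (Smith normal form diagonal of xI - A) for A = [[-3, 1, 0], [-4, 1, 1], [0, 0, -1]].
The Jordan structure of A has elementary divisors (x + 1)^3. Arranging the block sizes at each eigenvalue in decreasing order and taking row products gives the invariant factors.

Invariant factors (smallest first, each dividing the next): (x + 1)^3.

Check: the last factor (x + 1)^3 is the minimal polynomial, and the product (x + 1)^3 is the characteristic polynomial.

(x + 1)^3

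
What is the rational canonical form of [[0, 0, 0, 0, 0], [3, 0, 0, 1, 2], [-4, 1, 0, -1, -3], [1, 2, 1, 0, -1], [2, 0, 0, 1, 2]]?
The invariant factors of A (the non-unit diagonal entries of the Smith normal form of xI - A over ℚ[x]) are x^4(x - 2), each dividing the next. The characteristic polynomial is their product, x^4(x - 2).

The rational canonical form is the block-diagonal matrix of companion matrices C(f_i):
R = [[0, 0, 0, 0, 0], [1, 0, 0, 0, 0], [0, 1, 0, 0, 0], [0, 0, 1, 0, 0], [0, 0, 0, 1, 2]].

R = [[0, 0, 0, 0, 0], [1, 0, 0, 0, 0], [0, 1, 0, 0, 0], [0, 0, 1, 0, 0], [0, 0, 0, 1, 2]]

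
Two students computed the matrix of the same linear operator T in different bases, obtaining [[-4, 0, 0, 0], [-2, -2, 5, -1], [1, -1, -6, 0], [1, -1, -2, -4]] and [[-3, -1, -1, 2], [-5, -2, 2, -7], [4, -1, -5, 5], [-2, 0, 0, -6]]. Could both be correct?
Two matrices over a field are similar if and only if they have the same invariant factors.

Both A and B have characteristic polynomial (x + 4)^4 and minimal polynomial (x + 4)^3. Computing further, both have invariant factors x + 4, (x + 4)^3. Hence A and B are similar.

Yes.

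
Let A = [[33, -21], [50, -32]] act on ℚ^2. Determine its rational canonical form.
The invariant factors of A (the non-unit diagonal entries of the Smith normal form of xI - A over ℚ[x]) are (x - 3)(x + 2), each dividing the next. The characteristic polynomial is their product, (x - 3)(x + 2).

The rational canonical form is the block-diagonal matrix of companion matrices C(f_i):
R = [[0, 6], [1, 1]].

R = [[0, 6], [1, 1]]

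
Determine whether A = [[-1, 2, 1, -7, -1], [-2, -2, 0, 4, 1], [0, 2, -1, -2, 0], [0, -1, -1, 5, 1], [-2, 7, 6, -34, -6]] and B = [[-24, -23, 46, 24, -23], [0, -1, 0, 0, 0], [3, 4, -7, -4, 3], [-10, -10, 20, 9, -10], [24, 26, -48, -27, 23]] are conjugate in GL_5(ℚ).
No.

trace(A) = -5 but trace(B) = 0. The trace is a similarity invariant, so A and B are not similar.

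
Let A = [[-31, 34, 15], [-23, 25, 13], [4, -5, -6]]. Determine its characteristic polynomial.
xI - A = [[x + 31, -34, -15], [23, x - 25, -13], [-4, 5, x + 6]].

Expanding det(xI - A) along the first row:
det(xI - A) = + (x + 31)·det([[x - 25, -13], [5, x + 6]]) - (-34)·det([[23, -13], [-4, x + 6]]) + (-15)·det([[23, x - 25], [-4, 5]]).

Evaluating gives χ_A(x) = x^3 + 12x^2 + 48x + 64 = (x + 4)^3.

χ_A(x) = (x + 4)^3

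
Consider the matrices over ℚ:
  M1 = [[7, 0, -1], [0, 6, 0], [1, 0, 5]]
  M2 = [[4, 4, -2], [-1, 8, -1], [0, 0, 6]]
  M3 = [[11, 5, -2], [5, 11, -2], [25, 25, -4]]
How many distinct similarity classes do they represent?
Characteristic polynomials: χ_{M1} = (x - 6)^3, χ_{M2} = (x - 6)^3, χ_{M3} = (x - 6)^3.

{M1, M2, M3}: invariant factors x - 6, (x - 6)^2.

Matrices are similar if and only if their invariant-factor lists agree; the partition into similarity classes is {M1, M2, M3}.

1 class: {M1, M2, M3}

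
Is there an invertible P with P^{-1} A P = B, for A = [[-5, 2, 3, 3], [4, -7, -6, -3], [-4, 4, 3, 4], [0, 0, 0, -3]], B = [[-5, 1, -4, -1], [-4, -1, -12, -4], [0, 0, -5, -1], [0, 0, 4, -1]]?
Two matrices over a field are similar if and only if they have the same invariant factors.

Both A and B have characteristic polynomial (x + 3)^4 and minimal polynomial (x + 3)^2. Computing further, both have invariant factors (x + 3)^2, (x + 3)^2. Hence A and B are similar.

Yes.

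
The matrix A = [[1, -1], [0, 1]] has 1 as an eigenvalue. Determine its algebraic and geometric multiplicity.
algebraic multiplicity 2, geometric multiplicity 1

The characteristic polynomial is (x - 1)^2, so the factor x - 1 appears with exponent 2: the algebraic multiplicity is 2.

rank(A - I) = 1, so the eigenspace has dimension 2 - 1 = 1: the geometric multiplicity is 1.

Since 1 < 2, A is not diagonalizable.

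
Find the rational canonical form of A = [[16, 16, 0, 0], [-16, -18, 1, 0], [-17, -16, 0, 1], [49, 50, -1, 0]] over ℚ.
R = [[0, 0, 0, 16], [1, 0, 0, 32], [0, 1, 0, 15], [0, 0, 1, -2]]

The invariant factors of A (the non-unit diagonal entries of the Smith normal form of xI - A over ℚ[x]) are (x - 4)(x + 1)^2(x + 4), each dividing the next. The characteristic polynomial is their product, (x - 4)(x + 1)^2(x + 4).

The rational canonical form is the block-diagonal matrix of companion matrices C(f_i):
R = [[0, 0, 0, 16], [1, 0, 0, 32], [0, 1, 0, 15], [0, 0, 1, -2]].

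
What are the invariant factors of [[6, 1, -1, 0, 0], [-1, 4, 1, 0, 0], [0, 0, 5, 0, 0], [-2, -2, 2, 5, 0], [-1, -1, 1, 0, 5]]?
x - 5, x - 5, x - 5, (x - 5)^2

The Jordan structure of A has elementary divisors (x - 5)^2, (x - 5), (x - 5), (x - 5). Arranging the block sizes at each eigenvalue in decreasing order and taking row products gives the invariant factors.

Invariant factors (smallest first, each dividing the next): x - 5, x - 5, x - 5, (x - 5)^2.

Check: the last factor (x - 5)^2 is the minimal polynomial, and the product (x - 5)^5 is the characteristic polynomial.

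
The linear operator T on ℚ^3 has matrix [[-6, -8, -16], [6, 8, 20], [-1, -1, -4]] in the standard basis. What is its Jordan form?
J = [[-2, 1, 0], [0, -2, 0], [0, 0, 2]]

The characteristic polynomial is det(xI - A) = (x - 2)(x + 2)^2, so the eigenvalues are -2 (algebraic multiplicity 2), 2 (algebraic multiplicity 1).

For λ = -2: rank(A + 2I) = 2, rank((A + 2I)^2) = 1. The eigenspace has dimension 3 - 2 = 1, so there is 1 Jordan block; the rank sequence gives block sizes [2].

For λ = 2: algebraic multiplicity 1 gives one 1×1 block.

Assembling the blocks gives the Jordan form J above.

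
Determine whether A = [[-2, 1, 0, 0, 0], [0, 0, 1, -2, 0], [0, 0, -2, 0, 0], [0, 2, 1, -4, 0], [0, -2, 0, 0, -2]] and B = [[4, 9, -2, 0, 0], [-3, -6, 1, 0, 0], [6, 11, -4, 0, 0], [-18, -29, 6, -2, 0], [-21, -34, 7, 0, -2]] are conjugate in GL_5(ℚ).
Two matrices over a field are similar if and only if they have the same invariant factors.

Both A and B have characteristic polynomial (x + 2)^5 and minimal polynomial (x + 2)^3. Computing further, both have invariant factors x + 2, x + 2, (x + 2)^3. Hence A and B are similar.

Yes.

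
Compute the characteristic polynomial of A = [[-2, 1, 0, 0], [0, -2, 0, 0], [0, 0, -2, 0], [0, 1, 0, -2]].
xI - A = [[x + 2, -1, 0, 0], [0, x + 2, 0, 0], [0, 0, x + 2, 0], [0, -1, 0, x + 2]].

Expanding det(xI - A) along the first row:
det(xI - A) = + (x + 2)·det([[x + 2, 0, 0], [0, x + 2, 0], [-1, 0, x + 2]]) - (-1)·det([[0, 0, 0], [0, x + 2, 0], [0, 0, x + 2]]) + (0)·det([[0, x + 2, 0], [0, 0, 0], [0, -1, x + 2]]) - (0)·det([[0, x + 2, 0], [0, 0, x + 2], [0, -1, 0]]).

Evaluating gives χ_A(x) = x^4 + 8x^3 + 24x^2 + 32x + 16 = (x + 2)^4.

χ_A(x) = (x + 2)^4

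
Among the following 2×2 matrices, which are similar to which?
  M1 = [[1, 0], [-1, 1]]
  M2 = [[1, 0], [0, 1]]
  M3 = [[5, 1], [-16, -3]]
Characteristic polynomials: χ_{M1} = (x - 1)^2, χ_{M2} = (x - 1)^2, χ_{M3} = (x - 1)^2.

{M1, M3}: invariant factors (x - 1)^2.

{M2}: invariant factors x - 1, x - 1.

Matrices are similar if and only if their invariant-factor lists agree; the partition into similarity classes is {M1, M3}, {M2}.

2 classes: {M1, M3}, {M2}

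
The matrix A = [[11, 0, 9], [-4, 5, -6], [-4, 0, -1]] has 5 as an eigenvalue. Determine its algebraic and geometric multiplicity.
algebraic multiplicity 3, geometric multiplicity 2

The characteristic polynomial is (x - 5)^3, so the factor x - 5 appears with exponent 3: the algebraic multiplicity is 3.

rank(A - 5I) = 1, so the eigenspace has dimension 3 - 1 = 2: the geometric multiplicity is 2.

Since 2 < 3, A is not diagonalizable.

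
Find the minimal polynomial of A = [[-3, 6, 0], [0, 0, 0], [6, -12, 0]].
The characteristic polynomial factors as x^2(x + 3). The minimal polynomial is ∏(x - λ)^{k_λ} where k_λ is the size of the largest Jordan block at λ.

For λ = -3: rank(A + 3I) = 2, and the largest Jordan block has size 1 (the smallest k with rank((A + 3I)^k) = rank((A + 3I)^(k+1))).
For λ = 0: rank(A) = 1, and the largest Jordan block has size 1 (the smallest k with rank(A^k) = rank(A^(k+1))).

So m_A(x) = x(x + 3).

m_A(x) = x(x + 3)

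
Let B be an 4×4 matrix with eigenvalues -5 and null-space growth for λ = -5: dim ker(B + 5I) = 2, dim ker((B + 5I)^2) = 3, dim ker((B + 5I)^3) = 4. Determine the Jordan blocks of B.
Jordan blocks: (-5, 3), (-5, 1)

λ = -5: successive nullity increments [2, 1, 1] count blocks of size ≥ k; block sizes are [3, 1].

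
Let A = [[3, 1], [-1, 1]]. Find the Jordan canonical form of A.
J = [[2, 1], [0, 2]]

The characteristic polynomial is det(xI - A) = (x - 2)^2, so the eigenvalues are 2 (algebraic multiplicity 2).

For λ = 2: rank(A - 2I) = 1, rank((A - 2I)^2) = 0. The eigenspace has dimension 2 - 1 = 1, so there is 1 Jordan block; the rank sequence gives block sizes [2].

Assembling the blocks gives the Jordan form J above.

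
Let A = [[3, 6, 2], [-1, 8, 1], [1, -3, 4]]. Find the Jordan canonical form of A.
J = [[5, 1, 0], [0, 5, 0], [0, 0, 5]]

The characteristic polynomial is det(xI - A) = (x - 5)^3, so the eigenvalues are 5 (algebraic multiplicity 3).

For λ = 5: rank(A - 5I) = 1, rank((A - 5I)^2) = 0. The eigenspace has dimension 3 - 1 = 2, so there are 2 Jordan blocks; the rank sequence gives block sizes [2, 1].

Assembling the blocks gives the Jordan form J above.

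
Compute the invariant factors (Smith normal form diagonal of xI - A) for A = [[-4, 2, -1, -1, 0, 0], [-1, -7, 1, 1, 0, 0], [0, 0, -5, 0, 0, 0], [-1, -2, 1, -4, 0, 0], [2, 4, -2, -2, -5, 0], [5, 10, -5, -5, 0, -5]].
x + 5, x + 5, x + 5, x + 5, (x + 5)^2

The Jordan structure of A has elementary divisors (x + 5)^2, (x + 5), (x + 5), (x + 5), (x + 5). Arranging the block sizes at each eigenvalue in decreasing order and taking row products gives the invariant factors.

Invariant factors (smallest first, each dividing the next): x + 5, x + 5, x + 5, x + 5, (x + 5)^2.

Check: the last factor (x + 5)^2 is the minimal polynomial, and the product (x + 5)^6 is the characteristic polynomial.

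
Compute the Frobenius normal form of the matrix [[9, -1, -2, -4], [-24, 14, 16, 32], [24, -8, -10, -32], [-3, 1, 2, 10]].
The invariant factors of A (the non-unit diagonal entries of the Smith normal form of xI - A over ℚ[x]) are x - 6, x - 6, (x - 6)(x - 5), each dividing the next. The characteristic polynomial is their product, (x - 6)^3(x - 5).

The rational canonical form is the block-diagonal matrix of companion matrices C(f_i):
R = [[6, 0, 0, 0], [0, 6, 0, 0], [0, 0, 0, -30], [0, 0, 1, 11]].

R = [[6, 0, 0, 0], [0, 6, 0, 0], [0, 0, 0, -30], [0, 0, 1, 11]]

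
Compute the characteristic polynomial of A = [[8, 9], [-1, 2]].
χ_A(x) = (x - 5)^2

xI - A = [[x - 8, -9], [1, x - 2]].

Expanding det(xI - A) along the first row:
det(xI - A) = + (x - 8)·det([[x - 2]]) - (-9)·det([[1]]).

Evaluating gives χ_A(x) = x^2 - 10x + 25 = (x - 5)^2.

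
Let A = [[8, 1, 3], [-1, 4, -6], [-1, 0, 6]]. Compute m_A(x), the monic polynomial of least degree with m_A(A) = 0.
The characteristic polynomial factors as (x - 6)^3. The minimal polynomial is ∏(x - λ)^{k_λ} where k_λ is the size of the largest Jordan block at λ.

For λ = 6: rank(A - 6I) = 2, and the largest Jordan block has size 3 (the smallest k with rank((A - 6I)^k) = rank((A - 6I)^(k+1))).

So m_A(x) = (x - 6)^3.

m_A(x) = (x - 6)^3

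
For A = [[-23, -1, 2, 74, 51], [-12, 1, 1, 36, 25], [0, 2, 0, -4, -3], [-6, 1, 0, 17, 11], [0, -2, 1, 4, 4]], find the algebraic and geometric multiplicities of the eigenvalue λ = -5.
algebraic multiplicity 1, geometric multiplicity 1

The characteristic polynomial is (x - 1)^4(x + 5), so the factor x + 5 appears with exponent 1: the algebraic multiplicity is 1.

rank(A + 5I) = 4, so the eigenspace has dimension 5 - 4 = 1: the geometric multiplicity is 1.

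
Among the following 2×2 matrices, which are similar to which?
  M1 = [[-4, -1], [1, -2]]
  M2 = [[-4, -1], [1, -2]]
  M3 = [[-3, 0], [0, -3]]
2 classes: {M1, M2}, {M3}

Characteristic polynomials: χ_{M1} = (x + 3)^2, χ_{M2} = (x + 3)^2, χ_{M3} = (x + 3)^2.

{M1, M2}: invariant factors (x + 3)^2.

{M3}: invariant factors x + 3, x + 3.

Matrices are similar if and only if their invariant-factor lists agree; the partition into similarity classes is {M1, M2}, {M3}.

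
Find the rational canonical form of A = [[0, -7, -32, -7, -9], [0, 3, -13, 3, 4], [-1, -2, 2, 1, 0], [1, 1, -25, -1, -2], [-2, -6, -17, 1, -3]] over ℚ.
R = [[0, 0, 0, 0, -60], [1, 0, 0, 0, -62], [0, 1, 0, 0, 0], [0, 0, 1, 0, 32], [0, 0, 0, 1, 1]]

The invariant factors of A (the non-unit diagonal entries of the Smith normal form of xI - A over ℚ[x]) are (x - 6)(x + 5)(x^3 - 2x - 2), each dividing the next. The characteristic polynomial is their product, (x - 6)(x + 5)(x^3 - 2x - 2).

The rational canonical form is the block-diagonal matrix of companion matrices C(f_i):
R = [[0, 0, 0, 0, -60], [1, 0, 0, 0, -62], [0, 1, 0, 0, 0], [0, 0, 1, 0, 32], [0, 0, 0, 1, 1]].

Note the characteristic polynomial does not split into linear factors over ℚ, so A has no Jordan form over ℚ; the rational canonical form exists over any field.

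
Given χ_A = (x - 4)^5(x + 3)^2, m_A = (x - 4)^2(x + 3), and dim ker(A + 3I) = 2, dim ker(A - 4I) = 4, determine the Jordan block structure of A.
λ = -3: algebraic multiplicity 2 (exponent in χ_A), largest block size 1 (exponent in m_A), 2 blocks (geometric multiplicity). These force block sizes [1, 1].
λ = 4: algebraic multiplicity 5 (exponent in χ_A), largest block size 2 (exponent in m_A), 4 blocks (geometric multiplicity). These force block sizes [2, 1, 1, 1].

Jordan blocks: (-3, 1), (-3, 1), (4, 2), (4, 1), (4, 1), (4, 1)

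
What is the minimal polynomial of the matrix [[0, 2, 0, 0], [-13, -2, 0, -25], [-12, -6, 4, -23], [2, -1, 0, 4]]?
The characteristic polynomial factors as (x - 4)^2(x + 1)^2. The minimal polynomial is ∏(x - λ)^{k_λ} where k_λ is the size of the largest Jordan block at λ.

For λ = -1: rank(A + I) = 3, and the largest Jordan block has size 2 (the smallest k with rank((A + I)^k) = rank((A + I)^(k+1))).
For λ = 4: rank(A - 4I) = 3, and the largest Jordan block has size 2 (the smallest k with rank((A - 4I)^k) = rank((A - 4I)^(k+1))).

So m_A(x) = (x - 4)^2(x + 1)^2.

m_A(x) = (x - 4)^2(x + 1)^2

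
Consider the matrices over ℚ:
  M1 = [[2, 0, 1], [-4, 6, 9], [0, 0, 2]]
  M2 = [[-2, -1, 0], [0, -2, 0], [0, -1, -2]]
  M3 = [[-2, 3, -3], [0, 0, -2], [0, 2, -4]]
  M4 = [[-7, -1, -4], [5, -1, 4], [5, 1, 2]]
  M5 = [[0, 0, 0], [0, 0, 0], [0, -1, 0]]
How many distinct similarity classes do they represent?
3 classes: {M1}, {M2, M3, M4}, {M5}

Characteristic polynomials: χ_{M1} = (x - 6)(x - 2)^2, χ_{M2} = (x + 2)^3, χ_{M3} = (x + 2)^3, χ_{M4} = (x + 2)^3, χ_{M5} = x^3.

{M1}: invariant factors (x - 6)(x - 2)^2.

{M2, M3, M4}: invariant factors x + 2, (x + 2)^2.

{M5}: invariant factors x, x^2.

Matrices are similar if and only if their invariant-factor lists agree; the partition into similarity classes is {M1}, {M2, M3, M4}, {M5}.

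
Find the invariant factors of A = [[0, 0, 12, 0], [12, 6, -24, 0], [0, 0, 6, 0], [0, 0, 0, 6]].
The Jordan structure of A has elementary divisors x, (x - 6), (x - 6), (x - 6). Arranging the block sizes at each eigenvalue in decreasing order and taking row products gives the invariant factors.

Invariant factors (smallest first, each dividing the next): x - 6, x - 6, x(x - 6).

Check: the last factor x(x - 6) is the minimal polynomial, and the product x(x - 6)^3 is the characteristic polynomial.

x - 6, x - 6, x(x - 6)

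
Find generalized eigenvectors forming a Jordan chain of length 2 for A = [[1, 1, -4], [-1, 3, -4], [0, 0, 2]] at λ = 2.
v_1 = [[0, 1, 0]]^T, v_2 = [[1, 1, 0]]^T

We seek v_1 ∈ ker((A - 2I)^2) \ ker(A - 2I), then set v_{i+1} = (A - 2I) v_i.

One such chain is v_1 = [[0, 1, 0]]^T, v_2 = [[1, 1, 0]]^T. Check: (A - 2I) v_2 = [[0, 0, 0]]^T = 0.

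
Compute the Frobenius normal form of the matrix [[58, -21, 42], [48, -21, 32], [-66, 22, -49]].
The invariant factors of A (the non-unit diagonal entries of the Smith normal form of xI - A over ℚ[x]) are x + 5, (x + 2)(x + 5), each dividing the next. The characteristic polynomial is their product, (x + 2)(x + 5)^2.

The rational canonical form is the block-diagonal matrix of companion matrices C(f_i):
R = [[-5, 0, 0], [0, 0, -10], [0, 1, -7]].

R = [[-5, 0, 0], [0, 0, -10], [0, 1, -7]]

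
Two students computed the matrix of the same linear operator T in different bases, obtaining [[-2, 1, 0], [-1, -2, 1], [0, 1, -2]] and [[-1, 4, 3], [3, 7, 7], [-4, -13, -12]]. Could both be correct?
Two matrices over a field are similar if and only if they have the same invariant factors.

Both A and B have characteristic polynomial (x + 2)^3 and minimal polynomial (x + 2)^3. Computing further, both have invariant factors (x + 2)^3. Hence A and B are similar.

Yes.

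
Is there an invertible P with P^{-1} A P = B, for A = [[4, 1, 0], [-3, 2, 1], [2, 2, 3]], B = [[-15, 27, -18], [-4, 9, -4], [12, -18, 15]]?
No.

Both have characteristic polynomial (x - 3)^3, but the minimal polynomial of A is (x - 3)^3 while the minimal polynomial of B is (x - 3)^2. The minimal polynomial is a similarity invariant, so A and B are not similar.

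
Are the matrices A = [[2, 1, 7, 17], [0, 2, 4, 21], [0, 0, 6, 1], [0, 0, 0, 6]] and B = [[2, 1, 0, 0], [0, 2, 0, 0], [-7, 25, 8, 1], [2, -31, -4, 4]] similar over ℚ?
Yes.

Two matrices over a field are similar if and only if they have the same invariant factors.

Both A and B have characteristic polynomial (x - 6)^2(x - 2)^2 and minimal polynomial (x - 6)^2(x - 2)^2. Computing further, both have invariant factors (x - 6)^2(x - 2)^2. Hence A and B are similar.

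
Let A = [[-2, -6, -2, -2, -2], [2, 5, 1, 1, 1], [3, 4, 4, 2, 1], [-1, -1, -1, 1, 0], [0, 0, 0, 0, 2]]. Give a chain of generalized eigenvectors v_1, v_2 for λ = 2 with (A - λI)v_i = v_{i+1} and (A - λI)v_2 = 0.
v_1 = [[3, -2, -1, 0, 0]]^T, v_2 = [[2, -1, -1, 0, 0]]^T

We seek v_1 ∈ ker((A - 2I)^2) \ ker(A - 2I), then set v_{i+1} = (A - 2I) v_i.

One such chain is v_1 = [[3, -2, -1, 0, 0]]^T, v_2 = [[2, -1, -1, 0, 0]]^T. Check: (A - 2I) v_2 = [[0, 0, 0, 0, 0]]^T = 0.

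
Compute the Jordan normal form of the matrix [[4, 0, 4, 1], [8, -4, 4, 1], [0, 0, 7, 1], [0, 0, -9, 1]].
The characteristic polynomial is det(xI - A) = (x - 4)^3(x + 4), so the eigenvalues are -4 (algebraic multiplicity 1), 4 (algebraic multiplicity 3).

For λ = -4: algebraic multiplicity 1 gives one 1×1 block.

For λ = 4: rank(A - 4I) = 3, rank((A - 4I)^2) = 2, rank((A - 4I)^3) = 1. The eigenspace has dimension 4 - 3 = 1, so there is 1 Jordan block; the rank sequence gives block sizes [3].

Assembling the blocks gives the Jordan form J above.

J = [[-4, 0, 0, 0], [0, 4, 1, 0], [0, 0, 4, 1], [0, 0, 0, 4]]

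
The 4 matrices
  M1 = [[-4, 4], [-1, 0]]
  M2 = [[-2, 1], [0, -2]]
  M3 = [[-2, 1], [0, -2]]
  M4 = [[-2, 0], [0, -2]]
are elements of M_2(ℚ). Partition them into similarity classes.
Characteristic polynomials: χ_{M1} = (x + 2)^2, χ_{M2} = (x + 2)^2, χ_{M3} = (x + 2)^2, χ_{M4} = (x + 2)^2.

{M1, M2, M3}: invariant factors (x + 2)^2.

{M4}: invariant factors x + 2, x + 2.

Matrices are similar if and only if their invariant-factor lists agree; the partition into similarity classes is {M1, M2, M3}, {M4}.

2 classes: {M1, M2, M3}, {M4}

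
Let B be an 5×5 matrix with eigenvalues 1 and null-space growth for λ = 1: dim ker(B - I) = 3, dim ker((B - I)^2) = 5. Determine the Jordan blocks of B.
Jordan blocks: (1, 2), (1, 2), (1, 1)

λ = 1: successive nullity increments [3, 2] count blocks of size ≥ k; block sizes are [2, 2, 1].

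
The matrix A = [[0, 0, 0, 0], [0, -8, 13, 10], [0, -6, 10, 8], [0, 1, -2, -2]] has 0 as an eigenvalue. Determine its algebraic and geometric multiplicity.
The characteristic polynomial is x^4, so the factor x appears with exponent 4: the algebraic multiplicity is 4.

rank(A) = 2, so the eigenspace has dimension 4 - 2 = 2: the geometric multiplicity is 2.

Since 2 < 4, A is not diagonalizable.

algebraic multiplicity 4, geometric multiplicity 2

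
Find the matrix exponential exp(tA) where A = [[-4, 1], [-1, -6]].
A has Jordan form J = [[-5, 1], [0, -5]] with A = PJP^{-1}, so e^{tA} = P e^{tJ} P^{-1}.

For a Jordan block J_k(λ), e^{tJ_k(λ)} = e^{λt} · (I + tN + t^2 N^2/2! + ... + t^{k-1} N^{k-1}/(k-1)!) where N is the nilpotent superdiagonal part.

Assembling the blocks and conjugating back gives the entries of e^{tA} as shown above.

e^{tA} = [[(t + 1)*e^{-5*t}, t*e^{-5*t}], [-t*e^{-5*t}, (1 - t)*e^{-5*t}]]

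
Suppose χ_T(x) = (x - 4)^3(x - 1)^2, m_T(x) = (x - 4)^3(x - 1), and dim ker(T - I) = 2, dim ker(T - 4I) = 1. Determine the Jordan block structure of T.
λ = 1: algebraic multiplicity 2 (exponent in χ_T), largest block size 1 (exponent in m_T), 2 blocks (geometric multiplicity). These force block sizes [1, 1].
λ = 4: algebraic multiplicity 3 (exponent in χ_T), largest block size 3 (exponent in m_T), 1 block (geometric multiplicity). This forces block sizes [3].

Jordan blocks: (1, 1), (1, 1), (4, 3)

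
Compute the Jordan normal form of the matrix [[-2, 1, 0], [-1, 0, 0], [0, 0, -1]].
The characteristic polynomial is det(xI - A) = (x + 1)^3, so the eigenvalues are -1 (algebraic multiplicity 3).

For λ = -1: rank(A + I) = 1, rank((A + I)^2) = 0. The eigenspace has dimension 3 - 1 = 2, so there are 2 Jordan blocks; the rank sequence gives block sizes [2, 1].

Assembling the blocks gives the Jordan form J above.

J = [[-1, 1, 0], [0, -1, 0], [0, 0, -1]]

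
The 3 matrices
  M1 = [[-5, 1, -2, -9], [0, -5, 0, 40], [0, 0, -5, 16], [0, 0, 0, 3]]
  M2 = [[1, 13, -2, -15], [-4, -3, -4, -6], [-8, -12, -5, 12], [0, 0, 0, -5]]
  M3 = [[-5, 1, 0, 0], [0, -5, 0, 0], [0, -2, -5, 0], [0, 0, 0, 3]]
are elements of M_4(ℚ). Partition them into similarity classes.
1 class: {M1, M2, M3}

Characteristic polynomials: χ_{M1} = (x - 3)(x + 5)^3, χ_{M2} = (x - 3)(x + 5)^3, χ_{M3} = (x - 3)(x + 5)^3.

{M1, M2, M3}: invariant factors x + 5, (x - 3)(x + 5)^2.

Matrices are similar if and only if their invariant-factor lists agree; the partition into similarity classes is {M1, M2, M3}.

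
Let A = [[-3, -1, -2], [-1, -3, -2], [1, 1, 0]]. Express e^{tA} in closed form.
e^{tA} = [[(1 - t)*e^{-2*t}, -t*e^{-2*t}, -2*t*e^{-2*t}], [-t*e^{-2*t}, (1 - t)*e^{-2*t}, -2*t*e^{-2*t}], [t*e^{-2*t}, t*e^{-2*t}, (2*t + 1)*e^{-2*t}]]

A has Jordan form J = [[-2, 1, 0], [0, -2, 0], [0, 0, -2]] with A = PJP^{-1}, so e^{tA} = P e^{tJ} P^{-1}.

For a Jordan block J_k(λ), e^{tJ_k(λ)} = e^{λt} · (I + tN + t^2 N^2/2! + ... + t^{k-1} N^{k-1}/(k-1)!) where N is the nilpotent superdiagonal part.

Assembling the blocks and conjugating back gives the entries of e^{tA} as shown above.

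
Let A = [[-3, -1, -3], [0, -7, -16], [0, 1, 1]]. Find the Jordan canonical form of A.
The characteristic polynomial is det(xI - A) = (x + 3)^3, so the eigenvalues are -3 (algebraic multiplicity 3).

For λ = -3: rank(A + 3I) = 2, rank((A + 3I)^2) = 1, rank((A + 3I)^3) = 0. The eigenspace has dimension 3 - 2 = 1, so there is 1 Jordan block; the rank sequence gives block sizes [3].

Assembling the blocks gives the Jordan form J above.

J = [[-3, 1, 0], [0, -3, 1], [0, 0, -3]]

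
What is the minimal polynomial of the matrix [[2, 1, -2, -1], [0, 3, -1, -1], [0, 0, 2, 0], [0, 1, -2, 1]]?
m_A(x) = (x - 2)^3

The characteristic polynomial factors as (x - 2)^4. The minimal polynomial is ∏(x - λ)^{k_λ} where k_λ is the size of the largest Jordan block at λ.

For λ = 2: rank(A - 2I) = 2, and the largest Jordan block has size 3 (the smallest k with rank((A - 2I)^k) = rank((A - 2I)^(k+1))).

So m_A(x) = (x - 2)^3.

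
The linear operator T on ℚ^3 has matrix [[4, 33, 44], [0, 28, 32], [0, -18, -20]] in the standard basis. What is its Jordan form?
J = [[4, 1, 0], [0, 4, 0], [0, 0, 4]]

The characteristic polynomial is det(xI - A) = (x - 4)^3, so the eigenvalues are 4 (algebraic multiplicity 3).

For λ = 4: rank(A - 4I) = 1, rank((A - 4I)^2) = 0. The eigenspace has dimension 3 - 1 = 2, so there are 2 Jordan blocks; the rank sequence gives block sizes [2, 1].

Assembling the blocks gives the Jordan form J above.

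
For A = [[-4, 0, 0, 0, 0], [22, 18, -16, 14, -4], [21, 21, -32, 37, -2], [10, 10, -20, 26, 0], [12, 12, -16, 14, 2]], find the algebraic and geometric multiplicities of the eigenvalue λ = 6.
algebraic multiplicity 3, geometric multiplicity 2

The characteristic polynomial is (x - 6)^3(x + 4)^2, so the factor x - 6 appears with exponent 3: the algebraic multiplicity is 3.

rank(A - 6I) = 3, so the eigenspace has dimension 5 - 3 = 2: the geometric multiplicity is 2.

Since 2 < 3, A is not diagonalizable.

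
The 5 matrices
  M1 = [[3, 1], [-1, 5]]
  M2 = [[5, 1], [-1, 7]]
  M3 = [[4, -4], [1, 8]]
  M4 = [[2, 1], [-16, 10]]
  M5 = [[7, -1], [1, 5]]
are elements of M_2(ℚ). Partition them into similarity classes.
2 classes: {M1}, {M2, M3, M4, M5}

Characteristic polynomials: χ_{M1} = (x - 4)^2, χ_{M2} = (x - 6)^2, χ_{M3} = (x - 6)^2, χ_{M4} = (x - 6)^2, χ_{M5} = (x - 6)^2.

{M1}: invariant factors (x - 4)^2.

{M2, M3, M4, M5}: invariant factors (x - 6)^2.

Matrices are similar if and only if their invariant-factor lists agree; the partition into similarity classes is {M1}, {M2, M3, M4, M5}.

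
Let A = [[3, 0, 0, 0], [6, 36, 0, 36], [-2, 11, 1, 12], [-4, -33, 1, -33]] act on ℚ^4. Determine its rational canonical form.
R = [[3, 0, 0, 0], [0, 0, 0, -36], [0, 1, 0, 9], [0, 0, 1, 4]]

The invariant factors of A (the non-unit diagonal entries of the Smith normal form of xI - A over ℚ[x]) are x - 3, (x - 4)(x - 3)(x + 3), each dividing the next. The characteristic polynomial is their product, (x - 4)(x - 3)^2(x + 3).

The rational canonical form is the block-diagonal matrix of companion matrices C(f_i):
R = [[3, 0, 0, 0], [0, 0, 0, -36], [0, 1, 0, 9], [0, 0, 1, 4]].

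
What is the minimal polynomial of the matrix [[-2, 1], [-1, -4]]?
The characteristic polynomial factors as (x + 3)^2. The minimal polynomial is ∏(x - λ)^{k_λ} where k_λ is the size of the largest Jordan block at λ.

For λ = -3: rank(A + 3I) = 1, and the largest Jordan block has size 2 (the smallest k with rank((A + 3I)^k) = rank((A + 3I)^(k+1))).

So m_A(x) = (x + 3)^2.

m_A(x) = (x + 3)^2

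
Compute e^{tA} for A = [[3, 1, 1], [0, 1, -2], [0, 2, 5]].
A has Jordan form J = [[3, 1, 0], [0, 3, 0], [0, 0, 3]] with A = PJP^{-1}, so e^{tA} = P e^{tJ} P^{-1}.

For a Jordan block J_k(λ), e^{tJ_k(λ)} = e^{λt} · (I + tN + t^2 N^2/2! + ... + t^{k-1} N^{k-1}/(k-1)!) where N is the nilpotent superdiagonal part.

Assembling the blocks and conjugating back gives the entries of e^{tA} as shown above.

e^{tA} = [[e^{3*t}, t*e^{3*t}, t*e^{3*t}], [0, (1 - 2*t)*e^{3*t}, -2*t*e^{3*t}], [0, 2*t*e^{3*t}, (2*t + 1)*e^{3*t}]]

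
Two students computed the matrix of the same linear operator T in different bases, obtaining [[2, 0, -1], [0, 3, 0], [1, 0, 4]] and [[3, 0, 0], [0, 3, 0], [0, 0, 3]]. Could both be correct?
No.

Both have characteristic polynomial (x - 3)^3, but the minimal polynomial of A is (x - 3)^2 while the minimal polynomial of B is x - 3. The minimal polynomial is a similarity invariant, so A and B are not similar.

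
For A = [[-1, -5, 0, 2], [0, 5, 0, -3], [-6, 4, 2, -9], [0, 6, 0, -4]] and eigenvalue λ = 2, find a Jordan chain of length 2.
v_1 = [[-1, 1, 0, 1]]^T, v_2 = [[0, 0, 1, 0]]^T

We seek v_1 ∈ ker((A - 2I)^2) \ ker(A - 2I), then set v_{i+1} = (A - 2I) v_i.

One such chain is v_1 = [[-1, 1, 0, 1]]^T, v_2 = [[0, 0, 1, 0]]^T. Check: (A - 2I) v_2 = [[0, 0, 0, 0]]^T = 0.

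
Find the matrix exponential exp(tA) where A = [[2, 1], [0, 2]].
A has Jordan form J = [[2, 1], [0, 2]] with A = PJP^{-1}, so e^{tA} = P e^{tJ} P^{-1}.

For a Jordan block J_k(λ), e^{tJ_k(λ)} = e^{λt} · (I + tN + t^2 N^2/2! + ... + t^{k-1} N^{k-1}/(k-1)!) where N is the nilpotent superdiagonal part.

Assembling the blocks and conjugating back gives the entries of e^{tA} as shown above.

e^{tA} = [[e^{2*t}, t*e^{2*t}], [0, e^{2*t}]]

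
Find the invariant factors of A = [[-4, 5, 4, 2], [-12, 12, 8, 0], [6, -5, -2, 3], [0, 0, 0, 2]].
The Jordan structure of A has elementary divisors (x - 2)^2, (x - 2)^2. Arranging the block sizes at each eigenvalue in decreasing order and taking row products gives the invariant factors.

Invariant factors (smallest first, each dividing the next): (x - 2)^2, (x - 2)^2.

Check: the last factor (x - 2)^2 is the minimal polynomial, and the product (x - 2)^4 is the characteristic polynomial.

(x - 2)^2, (x - 2)^2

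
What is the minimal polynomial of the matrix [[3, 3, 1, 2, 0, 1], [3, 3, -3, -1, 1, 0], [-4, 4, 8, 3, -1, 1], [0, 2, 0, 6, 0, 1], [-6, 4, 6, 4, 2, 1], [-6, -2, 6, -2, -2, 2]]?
m_A(x) = (x - 4)^2

The characteristic polynomial factors as (x - 4)^6. The minimal polynomial is ∏(x - λ)^{k_λ} where k_λ is the size of the largest Jordan block at λ.

For λ = 4: rank(A - 4I) = 3, and the largest Jordan block has size 2 (the smallest k with rank((A - 4I)^k) = rank((A - 4I)^(k+1))).

So m_A(x) = (x - 4)^2.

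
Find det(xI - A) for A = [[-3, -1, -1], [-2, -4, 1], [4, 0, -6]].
χ_A(x) = (x + 4)^2(x + 5)

xI - A = [[x + 3, 1, 1], [2, x + 4, -1], [-4, 0, x + 6]].

Expanding det(xI - A) along the first row:
det(xI - A) = + (x + 3)·det([[x + 4, -1], [0, x + 6]]) - (1)·det([[2, -1], [-4, x + 6]]) + (1)·det([[2, x + 4], [-4, 0]]).

Evaluating gives χ_A(x) = x^3 + 13x^2 + 56x + 80 = (x + 4)^2(x + 5).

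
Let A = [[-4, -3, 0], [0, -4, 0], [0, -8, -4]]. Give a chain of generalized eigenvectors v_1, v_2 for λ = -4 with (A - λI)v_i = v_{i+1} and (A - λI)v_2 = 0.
v_1 = [[0, 1, 0]]^T, v_2 = [[-3, 0, -8]]^T

We seek v_1 ∈ ker((A + 4I)^2) \ ker(A + 4I), then set v_{i+1} = (A + 4I) v_i.

One such chain is v_1 = [[0, 1, 0]]^T, v_2 = [[-3, 0, -8]]^T. Check: (A + 4I) v_2 = [[0, 0, 0]]^T = 0.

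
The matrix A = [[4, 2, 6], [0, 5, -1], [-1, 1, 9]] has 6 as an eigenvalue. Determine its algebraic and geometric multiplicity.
algebraic multiplicity 3, geometric multiplicity 1

The characteristic polynomial is (x - 6)^3, so the factor x - 6 appears with exponent 3: the algebraic multiplicity is 3.

rank(A - 6I) = 2, so the eigenspace has dimension 3 - 2 = 1: the geometric multiplicity is 1.

Since 1 < 3, A is not diagonalizable.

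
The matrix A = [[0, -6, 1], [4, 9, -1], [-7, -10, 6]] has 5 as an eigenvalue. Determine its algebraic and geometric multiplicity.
algebraic multiplicity 3, geometric multiplicity 1

The characteristic polynomial is (x - 5)^3, so the factor x - 5 appears with exponent 3: the algebraic multiplicity is 3.

rank(A - 5I) = 2, so the eigenspace has dimension 3 - 2 = 1: the geometric multiplicity is 1.

Since 1 < 3, A is not diagonalizable.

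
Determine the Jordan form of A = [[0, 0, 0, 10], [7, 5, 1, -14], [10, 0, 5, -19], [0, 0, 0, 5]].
The characteristic polynomial is det(xI - A) = x(x - 5)^3, so the eigenvalues are 0 (algebraic multiplicity 1), 5 (algebraic multiplicity 3).

For λ = 0: algebraic multiplicity 1 gives one 1×1 block.

For λ = 5: rank(A - 5I) = 3, rank((A - 5I)^2) = 2, rank((A - 5I)^3) = 1. The eigenspace has dimension 4 - 3 = 1, so there is 1 Jordan block; the rank sequence gives block sizes [3].

Assembling the blocks gives the Jordan form J above.

J = [[0, 0, 0, 0], [0, 5, 1, 0], [0, 0, 5, 1], [0, 0, 0, 5]]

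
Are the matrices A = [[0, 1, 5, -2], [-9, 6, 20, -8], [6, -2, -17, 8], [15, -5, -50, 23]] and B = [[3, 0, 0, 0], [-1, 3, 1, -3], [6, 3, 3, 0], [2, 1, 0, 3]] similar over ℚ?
Yes.

Two matrices over a field are similar if and only if they have the same invariant factors.

Both A and B have characteristic polynomial (x - 3)^4 and minimal polynomial (x - 3)^3. Computing further, both have invariant factors x - 3, (x - 3)^3. Hence A and B are similar.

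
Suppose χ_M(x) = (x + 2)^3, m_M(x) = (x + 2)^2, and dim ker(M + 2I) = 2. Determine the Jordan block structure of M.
λ = -2: algebraic multiplicity 3 (exponent in χ_M), largest block size 2 (exponent in m_M), 2 blocks (geometric multiplicity). These force block sizes [2, 1].

Jordan blocks: (-2, 2), (-2, 1)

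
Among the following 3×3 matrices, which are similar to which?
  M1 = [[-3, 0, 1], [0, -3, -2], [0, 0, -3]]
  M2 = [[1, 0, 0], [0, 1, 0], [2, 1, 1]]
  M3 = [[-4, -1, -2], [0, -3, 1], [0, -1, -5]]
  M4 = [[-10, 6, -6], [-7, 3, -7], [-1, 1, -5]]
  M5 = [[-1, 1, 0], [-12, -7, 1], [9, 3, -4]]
Characteristic polynomials: χ_{M1} = (x + 3)^3, χ_{M2} = (x - 1)^3, χ_{M3} = (x + 4)^3, χ_{M4} = (x + 4)^3, χ_{M5} = (x + 4)^3.

{M1}: invariant factors x + 3, (x + 3)^2.

{M2}: invariant factors x - 1, (x - 1)^2.

{M3, M5}: invariant factors (x + 4)^3.

{M4}: invariant factors x + 4, (x + 4)^2.

Matrices are similar if and only if their invariant-factor lists agree; the partition into similarity classes is {M1}, {M2}, {M3, M5}, {M4}.

4 classes: {M1}, {M2}, {M3, M5}, {M4}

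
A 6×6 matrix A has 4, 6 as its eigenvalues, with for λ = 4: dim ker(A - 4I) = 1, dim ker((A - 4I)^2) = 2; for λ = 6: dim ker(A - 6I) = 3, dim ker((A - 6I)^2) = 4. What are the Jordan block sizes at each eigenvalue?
λ = 4: successive nullity increments [1, 1] count blocks of size ≥ k; block sizes are [2].
λ = 6: successive nullity increments [3, 1] count blocks of size ≥ k; block sizes are [2, 1, 1].

Jordan blocks: (4, 2), (6, 2), (6, 1), (6, 1)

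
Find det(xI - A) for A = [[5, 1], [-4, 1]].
χ_A(x) = (x - 3)^2

xI - A = [[x - 5, -1], [4, x - 1]].

Expanding det(xI - A) along the first row:
det(xI - A) = + (x - 5)·det([[x - 1]]) - (-1)·det([[4]]).

Evaluating gives χ_A(x) = x^2 - 6x + 9 = (x - 3)^2.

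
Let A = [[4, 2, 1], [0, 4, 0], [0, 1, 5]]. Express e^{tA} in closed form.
A has Jordan form J = [[4, 1, 0], [0, 4, 0], [0, 0, 5]] with A = PJP^{-1}, so e^{tA} = P e^{tJ} P^{-1}.

For a Jordan block J_k(λ), e^{tJ_k(λ)} = e^{λt} · (I + tN + t^2 N^2/2! + ... + t^{k-1} N^{k-1}/(k-1)!) where N is the nilpotent superdiagonal part.

Assembling the blocks and conjugating back gives the entries of e^{tA} as shown above.

e^{tA} = [[e^{4*t}, (t + e^{t} - 1)*e^{4*t}, (e^{t} - 1)*e^{4*t}], [0, e^{4*t}, 0], [0, (e^{t} - 1)*e^{4*t}, e^{5*t}]]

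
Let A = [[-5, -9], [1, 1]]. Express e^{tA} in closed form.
A has Jordan form J = [[-2, 1], [0, -2]] with A = PJP^{-1}, so e^{tA} = P e^{tJ} P^{-1}.

For a Jordan block J_k(λ), e^{tJ_k(λ)} = e^{λt} · (I + tN + t^2 N^2/2! + ... + t^{k-1} N^{k-1}/(k-1)!) where N is the nilpotent superdiagonal part.

Assembling the blocks and conjugating back gives the entries of e^{tA} as shown above.

e^{tA} = [[(1 - 3*t)*e^{-2*t}, -9*t*e^{-2*t}], [t*e^{-2*t}, (3*t + 1)*e^{-2*t}]]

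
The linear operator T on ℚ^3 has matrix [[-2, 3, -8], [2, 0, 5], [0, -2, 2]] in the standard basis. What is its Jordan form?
The characteristic polynomial is det(xI - A) = x^3, so the eigenvalues are 0 (algebraic multiplicity 3).

For λ = 0: rank(A) = 2, rank(A^2) = 1, rank(A^3) = 0. The eigenspace has dimension 3 - 2 = 1, so there is 1 Jordan block; the rank sequence gives block sizes [3].

Assembling the blocks gives the Jordan form J above.

J = [[0, 1, 0], [0, 0, 1], [0, 0, 0]]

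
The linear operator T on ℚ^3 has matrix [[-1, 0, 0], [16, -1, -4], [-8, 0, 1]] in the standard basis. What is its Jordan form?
The characteristic polynomial is det(xI - A) = (x - 1)(x + 1)^2, so the eigenvalues are -1 (algebraic multiplicity 2), 1 (algebraic multiplicity 1).

For λ = -1: rank(A + I) = 1. The eigenspace has dimension 3 - 1 = 2, so there are 2 Jordan blocks; the rank sequence gives block sizes [1, 1].

For λ = 1: algebraic multiplicity 1 gives one 1×1 block.

Assembling the blocks gives the Jordan form J above.

J = [[-1, 0, 0], [0, -1, 0], [0, 0, 1]]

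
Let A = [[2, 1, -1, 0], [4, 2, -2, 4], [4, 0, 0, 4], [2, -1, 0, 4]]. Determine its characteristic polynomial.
χ_A(x) = (x - 2)^4

xI - A = [[x - 2, -1, 1, 0], [-4, x - 2, 2, -4], [-4, 0, x, -4], [-2, 1, 0, x - 4]].

Expanding det(xI - A) along the first row:
det(xI - A) = + (x - 2)·det([[x - 2, 2, -4], [0, x, -4], [1, 0, x - 4]]) - (-1)·det([[-4, 2, -4], [-4, x, -4], [-2, 0, x - 4]]) + (1)·det([[-4, x - 2, -4], [-4, 0, -4], [-2, 1, x - 4]]) - (0)·det([[-4, x - 2, 2], [-4, 0, x], [-2, 1, 0]]).

Evaluating gives χ_A(x) = x^4 - 8x^3 + 24x^2 - 32x + 16 = (x - 2)^4.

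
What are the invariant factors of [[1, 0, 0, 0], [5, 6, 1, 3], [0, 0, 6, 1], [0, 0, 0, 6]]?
(x - 6)^3(x - 1)

The Jordan structure of A has elementary divisors (x - 1), (x - 6)^3. Arranging the block sizes at each eigenvalue in decreasing order and taking row products gives the invariant factors.

Invariant factors (smallest first, each dividing the next): (x - 6)^3(x - 1).

Check: the last factor (x - 6)^3(x - 1) is the minimal polynomial, and the product (x - 6)^3(x - 1) is the characteristic polynomial.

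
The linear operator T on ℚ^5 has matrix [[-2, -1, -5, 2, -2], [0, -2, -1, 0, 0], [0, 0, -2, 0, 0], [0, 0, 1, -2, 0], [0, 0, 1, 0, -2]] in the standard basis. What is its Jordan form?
The characteristic polynomial is det(xI - A) = (x + 2)^5, so the eigenvalues are -2 (algebraic multiplicity 5).

For λ = -2: rank(A + 2I) = 2, rank((A + 2I)^2) = 1, rank((A + 2I)^3) = 0. The eigenspace has dimension 5 - 2 = 3, so there are 3 Jordan blocks; the rank sequence gives block sizes [3, 1, 1].

Assembling the blocks gives the Jordan form J above.

J = [[-2, 1, 0, 0, 0], [0, -2, 1, 0, 0], [0, 0, -2, 0, 0], [0, 0, 0, -2, 0], [0, 0, 0, 0, -2]]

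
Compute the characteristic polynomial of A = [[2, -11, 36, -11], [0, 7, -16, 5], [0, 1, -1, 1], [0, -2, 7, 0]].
xI - A = [[x - 2, 11, -36, 11], [0, x - 7, 16, -5], [0, -1, x + 1, -1], [0, 2, -7, x]].

Expanding det(xI - A) along the first row:
det(xI - A) = + (x - 2)·det([[x - 7, 16, -5], [-1, x + 1, -1], [2, -7, x]]) - (11)·det([[0, 16, -5], [0, x + 1, -1], [0, -7, x]]) + (-36)·det([[0, x - 7, -5], [0, -1, -1], [0, 2, x]]) - (11)·det([[0, x - 7, 16], [0, -1, x + 1], [0, 2, -7]]).

Evaluating gives χ_A(x) = x^4 - 8x^3 + 24x^2 - 32x + 16 = (x - 2)^4.

χ_A(x) = (x - 2)^4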